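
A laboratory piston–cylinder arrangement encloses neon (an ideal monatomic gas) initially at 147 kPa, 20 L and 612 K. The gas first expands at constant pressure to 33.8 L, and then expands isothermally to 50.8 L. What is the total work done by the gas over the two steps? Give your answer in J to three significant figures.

Step 1 (isobaric): W = PΔV = (147 kPa)(33.8 − 20 L) = 2029 J.
After step 1: P = 147 kPa, V = 33.8 L, T = 1034 K.
Step 2 (isothermal): W = P₁V₁ ln(V₂/V₁) = (4969) ln(50.8/33.8) = 2024 J.
W_total = 2029 + 2024 = 4053 J.

W_total ≈ 4050 J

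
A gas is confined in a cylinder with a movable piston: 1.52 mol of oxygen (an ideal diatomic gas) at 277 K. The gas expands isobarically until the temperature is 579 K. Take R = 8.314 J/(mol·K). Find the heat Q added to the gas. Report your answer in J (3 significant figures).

Q ≈ 13400 J

Isobaric: W = nRΔT = (1.52)(8.314)(302) = 3816 J.
ΔU = nCᵥΔT with Cᵥ = 5R/2: ΔU = (1.52)(20.79)(302) = 9541 J.
Q = ΔU + W = 9541 + 3816 = 13358 J.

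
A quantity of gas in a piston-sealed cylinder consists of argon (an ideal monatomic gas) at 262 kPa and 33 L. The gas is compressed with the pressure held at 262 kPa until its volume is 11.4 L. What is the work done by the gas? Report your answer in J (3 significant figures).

W ≈ -5660 J

Isobaric: W = P ΔV.
W = (262 kPa)(11.4 − 33 L) = (262)(-21.6) = -5659 J.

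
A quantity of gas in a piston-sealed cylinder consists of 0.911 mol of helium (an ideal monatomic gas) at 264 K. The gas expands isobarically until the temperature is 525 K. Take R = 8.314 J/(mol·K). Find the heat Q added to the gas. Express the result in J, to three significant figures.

Q ≈ 4940 J

Isobaric: W = nRΔT = (0.911)(8.314)(261) = 1977 J.
ΔU = nCᵥΔT with Cᵥ = 3R/2: ΔU = (0.911)(12.47)(261) = 2965 J.
Q = ΔU + W = 2965 + 1977 = 4942 J.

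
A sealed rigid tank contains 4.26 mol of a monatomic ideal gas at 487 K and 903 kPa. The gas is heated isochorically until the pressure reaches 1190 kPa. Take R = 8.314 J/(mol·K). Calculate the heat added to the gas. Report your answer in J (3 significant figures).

Q ≈ 8220 J

Constant volume ⇒ W = 0, so Q = ΔU = nCᵥΔT with Cᵥ = 3R/2 = 12.47 J/(mol·K).
At constant V, T₂/T₁ = P₂/P₁ ⇒ ΔT = T₁(P₂/P₁ − 1) = 487·(1190/903 − 1) = 154.8 K.
ΔU = (4.26)(12.47)(154.8) = 8223 J.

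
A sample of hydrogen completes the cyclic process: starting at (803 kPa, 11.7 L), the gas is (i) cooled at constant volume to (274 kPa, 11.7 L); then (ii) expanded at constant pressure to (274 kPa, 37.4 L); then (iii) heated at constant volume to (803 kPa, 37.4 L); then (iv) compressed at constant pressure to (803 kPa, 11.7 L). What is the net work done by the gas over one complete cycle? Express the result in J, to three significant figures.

Constant-volume legs do no work.
W(ii) = (274)(37.4 − 11.7) = 7042 J; W(iv) = (803)(11.7 − 37.4) = -20637 J.
W_net = 7042 − 20637 = -13595 J (the counter-clockwise enclosed area).

W_net ≈ -13600 J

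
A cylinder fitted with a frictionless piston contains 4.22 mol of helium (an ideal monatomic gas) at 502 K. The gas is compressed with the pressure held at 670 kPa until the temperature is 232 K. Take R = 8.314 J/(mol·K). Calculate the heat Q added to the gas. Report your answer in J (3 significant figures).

Q ≈ -23700 J

Isobaric: W = nRΔT = (4.22)(8.314)(-270) = -9473 J.
ΔU = nCᵥΔT with Cᵥ = 3R/2: ΔU = (4.22)(12.47)(-270) = -14209 J.
Q = ΔU + W = -14209 − 9473 = -23682 J.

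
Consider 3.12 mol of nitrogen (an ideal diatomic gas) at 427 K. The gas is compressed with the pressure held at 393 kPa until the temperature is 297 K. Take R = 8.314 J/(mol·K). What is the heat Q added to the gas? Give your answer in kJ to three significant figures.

Q ≈ -11.8 kJ

Isobaric: W = nRΔT = (3.12)(8.314)(-130) = -3372 J.
ΔU = nCᵥΔT with Cᵥ = 5R/2: ΔU = (3.12)(20.79)(-130) = -8430 J.
Q = ΔU + W = -8430 − 3372 = -11803 J.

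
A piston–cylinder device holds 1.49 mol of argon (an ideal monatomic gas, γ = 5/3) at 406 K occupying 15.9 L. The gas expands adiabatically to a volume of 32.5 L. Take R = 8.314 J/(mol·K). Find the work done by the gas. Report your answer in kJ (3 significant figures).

W ≈ 2.86 kJ

Adiabatic: TV^(γ−1) = const with γ = 5/3.
T₂ = T₁ (V₁/V₂)^(γ−1) = 406 × (15.9/32.5)^0.667 = 406 × 0.6209 = 252.1 K.
W_by = nCᵥ(T₁ − T₂) = (1.49)(12.47)(406 − 252.1) = 2860 J.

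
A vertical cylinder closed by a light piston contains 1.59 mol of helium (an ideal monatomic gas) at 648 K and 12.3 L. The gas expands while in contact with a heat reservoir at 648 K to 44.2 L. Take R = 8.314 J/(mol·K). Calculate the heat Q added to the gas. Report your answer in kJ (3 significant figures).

Q ≈ 11.0 kJ

Isothermal ⇒ ΔU = 0, so Q = W = nRT ln(V₂/V₁).
Q = (1.59)(8.314)(648) ln(44.2/12.3) = 8566 × 1.279 = 10957 J.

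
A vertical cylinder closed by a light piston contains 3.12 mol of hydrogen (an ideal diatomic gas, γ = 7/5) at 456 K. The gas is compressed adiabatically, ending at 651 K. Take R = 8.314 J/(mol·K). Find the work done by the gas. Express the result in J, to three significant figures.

W ≈ -12600 J

Adiabatic ⇒ Q = 0, so W_by = −ΔU = nCᵥ(T₁ − T₂).
Cᵥ = 5R/2 = 20.79 J/(mol·K).
W = (3.12)(20.79)(456 − 651) = -12646 J.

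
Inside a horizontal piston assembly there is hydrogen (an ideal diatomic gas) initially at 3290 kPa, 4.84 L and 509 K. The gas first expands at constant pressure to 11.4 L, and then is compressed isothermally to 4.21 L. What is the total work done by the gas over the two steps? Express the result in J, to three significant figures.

Step 1 (isobaric): W = PΔV = (3290 kPa)(11.4 − 4.84 L) = 21582 J.
After step 1: P = 3290 kPa, V = 11.4 L, T = 1199 K.
Step 2 (isothermal): W = P₁V₁ ln(V₂/V₁) = (37506) ln(4.21/11.4) = -37362 J.
W_total = 21582 − 37362 = -15779 J.

W_total ≈ -15800 J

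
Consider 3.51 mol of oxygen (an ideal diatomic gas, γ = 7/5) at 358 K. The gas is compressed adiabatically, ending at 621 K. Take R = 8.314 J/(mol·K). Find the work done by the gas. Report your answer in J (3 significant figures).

Adiabatic ⇒ Q = 0, so W_by = −ΔU = nCᵥ(T₁ − T₂).
Cᵥ = 5R/2 = 20.79 J/(mol·K).
W = (3.51)(20.79)(358 − 621) = -19187 J.

W ≈ -19200 J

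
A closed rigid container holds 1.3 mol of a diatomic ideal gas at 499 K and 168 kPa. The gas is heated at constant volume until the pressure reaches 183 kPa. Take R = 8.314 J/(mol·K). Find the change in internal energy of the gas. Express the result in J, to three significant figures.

Constant volume ⇒ W = 0, so Q = ΔU = nCᵥΔT with Cᵥ = 5R/2 = 20.79 J/(mol·K).
At constant V, T₂/T₁ = P₂/P₁ ⇒ ΔT = T₁(P₂/P₁ − 1) = 499·(183/168 − 1) = 44.55 K.
ΔU = (1.3)(20.79)(44.55) = 1204 J.

ΔU ≈ 1200 J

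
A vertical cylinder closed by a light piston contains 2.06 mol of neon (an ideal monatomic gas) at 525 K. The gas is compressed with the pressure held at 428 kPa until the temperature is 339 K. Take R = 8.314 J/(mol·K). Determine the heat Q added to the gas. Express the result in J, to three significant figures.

Isobaric: W = nRΔT = (2.06)(8.314)(-186) = -3186 J.
ΔU = nCᵥΔT with Cᵥ = 3R/2: ΔU = (2.06)(12.47)(-186) = -4778 J.
Q = ΔU + W = -4778 − 3186 = -7964 J.

Q ≈ -7960 J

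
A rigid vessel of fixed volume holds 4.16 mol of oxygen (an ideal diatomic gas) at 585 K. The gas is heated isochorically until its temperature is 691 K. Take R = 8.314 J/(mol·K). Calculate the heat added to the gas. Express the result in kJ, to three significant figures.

Constant volume ⇒ W = 0, so Q = ΔU = nCᵥΔT with Cᵥ = 5R/2 = 20.79 J/(mol·K).
ΔU = (4.16)(20.79)(691 − 585) = 9165 J.

Q ≈ 9.17 kJ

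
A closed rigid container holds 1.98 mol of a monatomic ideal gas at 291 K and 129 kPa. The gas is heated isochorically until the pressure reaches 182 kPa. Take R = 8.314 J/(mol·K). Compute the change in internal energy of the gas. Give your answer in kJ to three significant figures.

Constant volume ⇒ W = 0, so Q = ΔU = nCᵥΔT with Cᵥ = 3R/2 = 12.47 J/(mol·K).
At constant V, T₂/T₁ = P₂/P₁ ⇒ ΔT = T₁(P₂/P₁ − 1) = 291·(182/129 − 1) = 119.6 K.
ΔU = (1.98)(12.47)(119.6) = 2952 J.

ΔU ≈ 2.95 kJ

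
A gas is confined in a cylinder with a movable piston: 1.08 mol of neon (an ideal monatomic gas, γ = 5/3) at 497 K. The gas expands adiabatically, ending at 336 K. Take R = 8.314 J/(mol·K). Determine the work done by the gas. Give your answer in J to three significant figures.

W ≈ 2170 J

Adiabatic ⇒ Q = 0, so W_by = −ΔU = nCᵥ(T₁ − T₂).
Cᵥ = 3R/2 = 12.47 J/(mol·K).
W = (1.08)(12.47)(497 − 336) = 2168 J.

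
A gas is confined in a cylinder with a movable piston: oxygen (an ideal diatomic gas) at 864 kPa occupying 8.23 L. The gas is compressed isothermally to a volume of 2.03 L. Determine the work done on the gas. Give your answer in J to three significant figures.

Isothermal: W = nRT ln(V₂/V₁) = P₁V₁ ln(V₂/V₁).
P₁V₁ = (864 kPa)(8.23 L) = 7111 J.
W = 7111 × ln(2.03/8.23) = 7111 × -1.4
W_by_gas = -9953 J; work on gas = −W_by = 9953 J.

W ≈ 9950 J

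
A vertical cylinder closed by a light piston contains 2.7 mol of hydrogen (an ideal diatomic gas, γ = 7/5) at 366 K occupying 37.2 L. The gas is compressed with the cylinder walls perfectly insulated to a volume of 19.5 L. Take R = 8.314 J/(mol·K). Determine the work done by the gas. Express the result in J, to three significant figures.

Adiabatic: TV^(γ−1) = const with γ = 7/5.
T₂ = T₁ (V₁/V₂)^(γ−1) = 366 × (37.2/19.5)^0.4 = 366 × 1.295 = 473.9 K.
W_by = nCᵥ(T₁ − T₂) = (2.7)(20.79)(366 − 473.9) = -6055 J.

W ≈ -6060 J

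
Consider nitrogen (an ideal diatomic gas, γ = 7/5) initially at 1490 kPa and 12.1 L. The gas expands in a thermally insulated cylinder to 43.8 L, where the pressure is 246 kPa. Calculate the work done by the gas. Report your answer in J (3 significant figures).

Adiabatic: W = (P₁V₁ − P₂V₂)/(γ − 1) with γ = 7/5.
P₁V₁ = 18029 J, P₂V₂ = 10775 J.
W = (18029 − 10775) / 0.4 = 18136 J.

W ≈ 18100 J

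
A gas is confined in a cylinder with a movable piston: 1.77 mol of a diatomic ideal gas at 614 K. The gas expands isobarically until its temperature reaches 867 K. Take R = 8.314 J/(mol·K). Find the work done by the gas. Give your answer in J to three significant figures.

Isobaric: W = P ΔV = nR ΔT.
W = (1.77)(8.314)(867 − 614) = 3723 J.

W ≈ 3720 J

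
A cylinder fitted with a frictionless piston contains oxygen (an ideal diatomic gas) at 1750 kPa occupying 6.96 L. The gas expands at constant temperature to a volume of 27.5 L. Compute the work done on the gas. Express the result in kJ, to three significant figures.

Isothermal: W = nRT ln(V₂/V₁) = P₁V₁ ln(V₂/V₁).
P₁V₁ = (1750 kPa)(6.96 L) = 12180 J.
W = 12180 × ln(27.5/6.96) = 12180 × 1.374
W_by_gas = 16735 J; work on gas = −W_by = -16735 J.

W ≈ -16.7 kJ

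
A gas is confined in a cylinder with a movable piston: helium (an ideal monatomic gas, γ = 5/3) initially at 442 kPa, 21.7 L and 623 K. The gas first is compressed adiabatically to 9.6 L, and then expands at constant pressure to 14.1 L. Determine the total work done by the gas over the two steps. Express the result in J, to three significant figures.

Step 1 (adiabatic): W = (P₁V₁ − P₂V₂)/(γ−1) = (9591 − 16520)/0.667 = -10393 J.
After step 1: P = 1721 kPa, V = 9.6 L, T = 1073 K.
Step 2 (isobaric): W = PΔV = (1721 kPa)(14.1 − 9.6 L) = 7744 J.
W_total = -10393 + 7744 = -2649 J.

W_total ≈ -2650 J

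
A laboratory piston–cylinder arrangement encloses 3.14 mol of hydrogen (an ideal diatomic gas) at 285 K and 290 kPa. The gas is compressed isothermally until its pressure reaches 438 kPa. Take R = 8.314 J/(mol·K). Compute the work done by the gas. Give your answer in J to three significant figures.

Isothermal process: W = nRT ln(V₂/V₁) = nRT ln(P₁/P₂).
W = (3.14)(8.314)(285) × ln(290/438)
  = 7440 × ln(0.6621) = 7440 × -0.4123
W_by_gas = -3068 J.

W ≈ -3070 J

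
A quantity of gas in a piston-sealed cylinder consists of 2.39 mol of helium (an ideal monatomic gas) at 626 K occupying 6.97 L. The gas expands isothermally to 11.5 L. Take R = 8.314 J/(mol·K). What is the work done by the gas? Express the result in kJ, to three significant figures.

Isothermal: W = nRT ln(V₂/V₁).
W = (2.39)(8.314)(626) × ln(11.5/6.97)
  = 12439 × 0.5007
W_by_gas = 6229 J.

W ≈ 6.23 kJ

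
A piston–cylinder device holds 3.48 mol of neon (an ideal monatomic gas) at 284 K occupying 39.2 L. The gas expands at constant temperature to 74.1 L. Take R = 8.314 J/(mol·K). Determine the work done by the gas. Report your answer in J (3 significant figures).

Isothermal: W = nRT ln(V₂/V₁).
W = (3.48)(8.314)(284) × ln(74.1/39.2)
  = 8217 × 0.6367
W_by_gas = 5232 J.

W ≈ 5230 J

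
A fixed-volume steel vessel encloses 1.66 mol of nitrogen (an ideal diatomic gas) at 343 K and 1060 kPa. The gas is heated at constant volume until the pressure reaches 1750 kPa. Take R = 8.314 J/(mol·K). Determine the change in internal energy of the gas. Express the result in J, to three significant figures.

ΔU ≈ 7700 J

Constant volume ⇒ W = 0, so Q = ΔU = nCᵥΔT with Cᵥ = 5R/2 = 20.79 J/(mol·K).
At constant V, T₂/T₁ = P₂/P₁ ⇒ ΔT = T₁(P₂/P₁ − 1) = 343·(1750/1060 − 1) = 223.3 K.
ΔU = (1.66)(20.79)(223.3) = 7704 J.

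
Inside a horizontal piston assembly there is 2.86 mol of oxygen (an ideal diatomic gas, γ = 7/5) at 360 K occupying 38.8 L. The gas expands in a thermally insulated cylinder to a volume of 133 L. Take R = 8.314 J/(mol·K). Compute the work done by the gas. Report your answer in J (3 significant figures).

W ≈ 8330 J

Adiabatic: TV^(γ−1) = const with γ = 7/5.
T₂ = T₁ (V₁/V₂)^(γ−1) = 360 × (38.8/133)^0.4 = 360 × 0.6109 = 219.9 K.
W_by = nCᵥ(T₁ − T₂) = (2.86)(20.79)(360 − 219.9) = 8326 J.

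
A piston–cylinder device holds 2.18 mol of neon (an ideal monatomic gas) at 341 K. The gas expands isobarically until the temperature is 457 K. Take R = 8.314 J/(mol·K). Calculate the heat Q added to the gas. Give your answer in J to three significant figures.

Isobaric: W = nRΔT = (2.18)(8.314)(116) = 2102 J.
ΔU = nCᵥΔT with Cᵥ = 3R/2: ΔU = (2.18)(12.47)(116) = 3154 J.
Q = ΔU + W = 3154 + 2102 = 5256 J.

Q ≈ 5260 J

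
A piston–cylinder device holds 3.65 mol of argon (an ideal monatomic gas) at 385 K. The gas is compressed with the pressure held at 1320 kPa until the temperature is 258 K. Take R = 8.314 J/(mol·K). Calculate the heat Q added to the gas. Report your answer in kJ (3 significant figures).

Q ≈ -9.63 kJ

Isobaric: W = nRΔT = (3.65)(8.314)(-127) = -3854 J.
ΔU = nCᵥΔT with Cᵥ = 3R/2: ΔU = (3.65)(12.47)(-127) = -5781 J.
Q = ΔU + W = -5781 − 3854 = -9635 J.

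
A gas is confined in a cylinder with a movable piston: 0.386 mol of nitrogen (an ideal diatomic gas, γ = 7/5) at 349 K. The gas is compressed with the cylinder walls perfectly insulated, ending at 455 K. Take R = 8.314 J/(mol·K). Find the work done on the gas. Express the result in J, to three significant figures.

Adiabatic ⇒ Q = 0, so W_by = −ΔU = nCᵥ(T₁ − T₂).
Cᵥ = 5R/2 = 20.79 J/(mol·K).
W = (0.386)(20.79)(349 − 455) = -850.4 J.
Work on gas = −W_by = 850.4 J.

W ≈ 850 J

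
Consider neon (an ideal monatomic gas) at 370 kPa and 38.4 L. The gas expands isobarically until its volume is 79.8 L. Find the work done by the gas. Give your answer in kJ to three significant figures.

Isobaric: W = P ΔV.
W = (370 kPa)(79.8 − 38.4 L) = (370)(41.4) = 15318 J.

W ≈ 15.3 kJ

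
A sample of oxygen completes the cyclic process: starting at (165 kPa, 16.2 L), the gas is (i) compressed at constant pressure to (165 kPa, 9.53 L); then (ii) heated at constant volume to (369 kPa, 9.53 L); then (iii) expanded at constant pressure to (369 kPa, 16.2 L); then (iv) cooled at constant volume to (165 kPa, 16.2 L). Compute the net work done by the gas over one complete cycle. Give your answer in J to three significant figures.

Constant-volume legs do no work.
W(i) = (165)(9.53 − 16.2) = -1101 J; W(iii) = (369)(16.2 − 9.53) = 2461 J.
W_net = -1101 + 2461 = 1361 J (the clockwise enclosed area).

W_net ≈ 1360 J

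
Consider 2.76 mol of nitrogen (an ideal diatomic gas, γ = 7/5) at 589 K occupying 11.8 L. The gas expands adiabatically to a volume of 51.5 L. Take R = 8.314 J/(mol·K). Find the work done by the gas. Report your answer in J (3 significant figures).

W ≈ 15000 J

Adiabatic: TV^(γ−1) = const with γ = 7/5.
T₂ = T₁ (V₁/V₂)^(γ−1) = 589 × (11.8/51.5)^0.4 = 589 × 0.5547 = 326.7 K.
W_by = nCᵥ(T₁ − T₂) = (2.76)(20.79)(589 − 326.7) = 15047 J.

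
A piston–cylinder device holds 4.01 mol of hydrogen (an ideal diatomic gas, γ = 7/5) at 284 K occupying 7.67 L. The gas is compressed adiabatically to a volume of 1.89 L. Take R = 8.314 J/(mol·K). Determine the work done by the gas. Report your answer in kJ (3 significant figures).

Adiabatic: TV^(γ−1) = const with γ = 7/5.
T₂ = T₁ (V₁/V₂)^(γ−1) = 284 × (7.67/1.89)^0.4 = 284 × 1.751 = 497.3 K.
W_by = nCᵥ(T₁ − T₂) = (4.01)(20.79)(284 − 497.3) = -17781 J.

W ≈ -17.8 kJ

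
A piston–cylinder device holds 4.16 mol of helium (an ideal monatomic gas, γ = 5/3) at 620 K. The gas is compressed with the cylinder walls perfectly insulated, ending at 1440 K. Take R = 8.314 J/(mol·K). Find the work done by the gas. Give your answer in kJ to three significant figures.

Adiabatic ⇒ Q = 0, so W_by = −ΔU = nCᵥ(T₁ − T₂).
Cᵥ = 3R/2 = 12.47 J/(mol·K).
W = (4.16)(12.47)(620 − 1440) = -42541 J.

W ≈ -42.5 kJ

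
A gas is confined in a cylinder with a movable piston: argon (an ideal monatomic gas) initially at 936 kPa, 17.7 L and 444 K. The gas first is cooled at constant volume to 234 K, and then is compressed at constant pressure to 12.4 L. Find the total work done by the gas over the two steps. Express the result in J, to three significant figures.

W_total ≈ -2610 J

Step 1 (isochoric): W = 0 (constant volume).
After step 1: P = 493.3 kPa (V unchanged).
Step 2 (isobaric): W = PΔV = (493.3 kPa)(12.4 − 17.7 L) = -2614 J.
W_total = 0 − 2614 = -2614 J.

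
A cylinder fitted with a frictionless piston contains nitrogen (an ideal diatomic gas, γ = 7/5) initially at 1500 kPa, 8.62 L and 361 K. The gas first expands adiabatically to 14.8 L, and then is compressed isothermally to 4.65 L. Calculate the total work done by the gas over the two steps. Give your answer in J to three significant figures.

W_total ≈ -5770 J

Step 1 (adiabatic): W = (P₁V₁ − P₂V₂)/(γ−1) = (12930 − 10416)/0.4 = 6285 J.
After step 1: P = 703.8 kPa, V = 14.8 L, T = 290.8 K.
Step 2 (isothermal): W = P₁V₁ ln(V₂/V₁) = (10416) ln(4.65/14.8) = -12059 J.
W_total = 6285 − 12059 = -5774 J.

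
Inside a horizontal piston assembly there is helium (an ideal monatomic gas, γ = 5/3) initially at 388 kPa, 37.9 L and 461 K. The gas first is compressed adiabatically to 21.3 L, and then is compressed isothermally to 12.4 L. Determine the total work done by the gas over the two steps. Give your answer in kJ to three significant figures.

W_total ≈ -22.0 kJ

Step 1 (adiabatic): W = (P₁V₁ − P₂V₂)/(γ−1) = (14705 − 21593)/0.667 = -10332 J.
After step 1: P = 1014 kPa, V = 21.3 L, T = 676.9 K.
Step 2 (isothermal): W = P₁V₁ ln(V₂/V₁) = (21593) ln(12.4/21.3) = -11682 J.
W_total = -10332 − 11682 = -22014 J.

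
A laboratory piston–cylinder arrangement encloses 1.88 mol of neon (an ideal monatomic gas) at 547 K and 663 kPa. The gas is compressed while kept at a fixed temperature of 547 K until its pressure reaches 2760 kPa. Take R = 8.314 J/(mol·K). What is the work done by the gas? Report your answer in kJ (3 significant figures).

W ≈ -12.2 kJ

Isothermal process: W = nRT ln(V₂/V₁) = nRT ln(P₁/P₂).
W = (1.88)(8.314)(547) × ln(663/2760)
  = 8550 × ln(0.2402) = 8550 × -1.426
W_by_gas = -12194 J.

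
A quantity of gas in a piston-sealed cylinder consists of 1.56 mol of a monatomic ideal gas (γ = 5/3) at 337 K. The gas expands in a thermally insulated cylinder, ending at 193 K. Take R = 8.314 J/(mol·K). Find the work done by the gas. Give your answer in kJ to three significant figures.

W ≈ 2.80 kJ

Adiabatic ⇒ Q = 0, so W_by = −ΔU = nCᵥ(T₁ − T₂).
Cᵥ = 3R/2 = 12.47 J/(mol·K).
W = (1.56)(12.47)(337 − 193) = 2801 J.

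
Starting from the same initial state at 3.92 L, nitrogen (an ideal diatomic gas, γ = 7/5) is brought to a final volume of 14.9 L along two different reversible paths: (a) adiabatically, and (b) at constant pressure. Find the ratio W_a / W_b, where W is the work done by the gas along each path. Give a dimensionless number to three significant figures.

Path (a) adiabatic: W = P₁V₁(1 − (V₁/V₂)^(γ−1))/(γ−1) → W_a/(P₁V₁) = 1.035.
Path (b) isobaric: W = P₁(V₂ − V₁) → W_b/(P₁V₁) = 2.801.
W_a / W_b = 1.035 / 2.801 = 0.3693.

W_a / W_b ≈ 0.369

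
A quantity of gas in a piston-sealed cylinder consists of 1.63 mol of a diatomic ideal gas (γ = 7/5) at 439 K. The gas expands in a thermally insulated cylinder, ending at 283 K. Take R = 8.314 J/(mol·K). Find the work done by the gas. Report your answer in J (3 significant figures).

Adiabatic ⇒ Q = 0, so W_by = −ΔU = nCᵥ(T₁ − T₂).
Cᵥ = 5R/2 = 20.79 J/(mol·K).
W = (1.63)(20.79)(439 − 283) = 5285 J.

W ≈ 5290 J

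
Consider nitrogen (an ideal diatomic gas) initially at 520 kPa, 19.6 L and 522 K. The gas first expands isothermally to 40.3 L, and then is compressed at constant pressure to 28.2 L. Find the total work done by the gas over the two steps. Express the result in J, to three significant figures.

Step 1 (isothermal): W = P₁V₁ ln(V₂/V₁) = (10192) ln(40.3/19.6) = 7347 J.
After step 1: P = 252.9 kPa, V = 40.3 L, T = 522 K.
Step 2 (isobaric): W = PΔV = (252.9 kPa)(28.2 − 40.3 L) = -3060 J.
W_total = 7347 − 3060 = 4286 J.

W_total ≈ 4290 J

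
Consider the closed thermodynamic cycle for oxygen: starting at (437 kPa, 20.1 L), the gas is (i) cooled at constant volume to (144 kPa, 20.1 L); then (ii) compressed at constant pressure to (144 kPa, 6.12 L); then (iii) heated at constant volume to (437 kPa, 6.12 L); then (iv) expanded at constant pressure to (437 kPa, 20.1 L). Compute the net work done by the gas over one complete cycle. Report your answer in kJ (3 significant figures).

W_net ≈ 4.10 kJ

Constant-volume legs do no work.
W(ii) = (144)(6.12 − 20.1) = -2013 J; W(iv) = (437)(20.1 − 6.12) = 6109 J.
W_net = -2013 + 6109 = 4096 J (the clockwise enclosed area).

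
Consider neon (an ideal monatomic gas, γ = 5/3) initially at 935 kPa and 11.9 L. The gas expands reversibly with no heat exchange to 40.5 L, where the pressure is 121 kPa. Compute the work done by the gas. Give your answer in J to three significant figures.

W ≈ 9340 J

Adiabatic: W = (P₁V₁ − P₂V₂)/(γ − 1) with γ = 5/3.
P₁V₁ = 11126 J, P₂V₂ = 4900 J.
W = (11126 − 4900) / 0.6667 = 9339 J.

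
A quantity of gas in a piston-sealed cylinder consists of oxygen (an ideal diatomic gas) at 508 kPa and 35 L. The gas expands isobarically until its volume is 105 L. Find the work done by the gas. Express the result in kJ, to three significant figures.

W ≈ 35.6 kJ

Isobaric: W = P ΔV.
W = (508 kPa)(105 − 35 L) = (508)(70) = 35560 J.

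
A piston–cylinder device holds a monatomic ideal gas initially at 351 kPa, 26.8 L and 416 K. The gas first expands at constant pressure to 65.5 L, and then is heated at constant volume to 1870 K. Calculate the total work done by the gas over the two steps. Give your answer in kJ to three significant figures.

Step 1 (isobaric): W = PΔV = (351 kPa)(65.5 − 26.8 L) = 13584 J.
Step 2 (isochoric): W = 0 (constant volume).
W_total = 13584 + 0 = 13584 J.

W_total ≈ 13.6 kJ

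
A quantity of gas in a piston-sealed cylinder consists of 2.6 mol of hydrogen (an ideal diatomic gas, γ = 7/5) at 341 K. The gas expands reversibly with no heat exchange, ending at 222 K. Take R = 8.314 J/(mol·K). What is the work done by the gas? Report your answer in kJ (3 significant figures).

W ≈ 6.43 kJ

Adiabatic ⇒ Q = 0, so W_by = −ΔU = nCᵥ(T₁ − T₂).
Cᵥ = 5R/2 = 20.79 J/(mol·K).
W = (2.6)(20.79)(341 − 222) = 6431 J.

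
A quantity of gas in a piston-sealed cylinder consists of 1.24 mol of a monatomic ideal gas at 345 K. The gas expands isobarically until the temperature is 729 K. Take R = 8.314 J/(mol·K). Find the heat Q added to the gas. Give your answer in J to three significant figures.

Q ≈ 9900 J

Isobaric: W = nRΔT = (1.24)(8.314)(384) = 3959 J.
ΔU = nCᵥΔT with Cᵥ = 3R/2: ΔU = (1.24)(12.47)(384) = 5938 J.
Q = ΔU + W = 5938 + 3959 = 9897 J.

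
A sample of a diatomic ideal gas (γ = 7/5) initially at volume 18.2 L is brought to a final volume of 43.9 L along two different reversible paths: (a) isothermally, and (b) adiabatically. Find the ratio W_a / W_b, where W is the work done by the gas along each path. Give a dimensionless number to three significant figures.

W_a / W_b ≈ 1.19

Path (a) isothermal: W = P₁V₁ ln(V₂/V₁) → W_a/(P₁V₁) = 0.8805.
Path (b) adiabatic: W = P₁V₁(1 − (V₁/V₂)^(γ−1))/(γ−1) → W_b/(P₁V₁) = 0.7421.
W_a / W_b = 0.8805 / 0.7421 = 1.186.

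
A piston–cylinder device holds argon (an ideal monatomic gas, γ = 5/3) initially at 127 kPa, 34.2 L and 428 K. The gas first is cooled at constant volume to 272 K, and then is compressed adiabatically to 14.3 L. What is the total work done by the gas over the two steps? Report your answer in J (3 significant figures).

W_total ≈ -3260 J

Step 1 (isochoric): W = 0 (constant volume).
After step 1: P = 80.71 kPa (V unchanged).
Step 2 (adiabatic): W = (P₁V₁ − P₂V₂)/(γ−1) = (2760 − 4936)/0.667 = -3264 J.
W_total = 0 − 3264 = -3264 J.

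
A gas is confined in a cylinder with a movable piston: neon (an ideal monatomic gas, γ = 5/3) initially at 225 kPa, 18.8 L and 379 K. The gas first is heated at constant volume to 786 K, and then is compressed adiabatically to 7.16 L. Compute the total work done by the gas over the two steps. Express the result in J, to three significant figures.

W_total ≈ -11900 J

Step 1 (isochoric): W = 0 (constant volume).
After step 1: P = 466.6 kPa (V unchanged).
Step 2 (adiabatic): W = (P₁V₁ − P₂V₂)/(γ−1) = (8773 − 16696)/0.667 = -11886 J.
W_total = 0 − 11886 = -11886 J.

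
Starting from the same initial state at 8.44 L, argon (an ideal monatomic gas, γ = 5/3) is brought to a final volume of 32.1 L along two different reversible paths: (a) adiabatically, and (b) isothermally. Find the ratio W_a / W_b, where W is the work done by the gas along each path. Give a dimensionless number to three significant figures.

Path (a) adiabatic: W = P₁V₁(1 − (V₁/V₂)^(γ−1))/(γ−1) → W_a/(P₁V₁) = 0.8844.
Path (b) isothermal: W = P₁V₁ ln(V₂/V₁) → W_b/(P₁V₁) = 1.336.
W_a / W_b = 0.8844 / 1.336 = 0.662.

W_a / W_b ≈ 0.662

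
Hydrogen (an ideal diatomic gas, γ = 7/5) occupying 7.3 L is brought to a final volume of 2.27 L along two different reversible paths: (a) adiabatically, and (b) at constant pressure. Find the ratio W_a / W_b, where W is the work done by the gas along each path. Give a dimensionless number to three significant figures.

Path (a) adiabatic: W = P₁V₁(1 − (V₁/V₂)^(γ−1))/(γ−1) → W_a/(P₁V₁) = -1.489.
Path (b) isobaric: W = P₁(V₂ − V₁) → W_b/(P₁V₁) = -0.689.
W_a / W_b = -1.489 / -0.689 = 2.161.

W_a / W_b ≈ 2.16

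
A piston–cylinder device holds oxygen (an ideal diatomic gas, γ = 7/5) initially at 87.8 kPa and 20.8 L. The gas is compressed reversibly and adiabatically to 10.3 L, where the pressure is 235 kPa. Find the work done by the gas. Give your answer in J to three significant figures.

W ≈ -1490 J

Adiabatic: W = (P₁V₁ − P₂V₂)/(γ − 1) with γ = 7/5.
P₁V₁ = 1826 J, P₂V₂ = 2420 J.
W = (1826 − 2420) / 0.4 = -1486 J.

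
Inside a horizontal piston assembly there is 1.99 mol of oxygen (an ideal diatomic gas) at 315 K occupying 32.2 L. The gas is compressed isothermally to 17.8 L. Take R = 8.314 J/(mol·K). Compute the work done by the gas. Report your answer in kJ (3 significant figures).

W ≈ -3.09 kJ

Isothermal: W = nRT ln(V₂/V₁).
W = (1.99)(8.314)(315) × ln(17.8/32.2)
  = 5212 × -0.5928
W_by_gas = -3089 J.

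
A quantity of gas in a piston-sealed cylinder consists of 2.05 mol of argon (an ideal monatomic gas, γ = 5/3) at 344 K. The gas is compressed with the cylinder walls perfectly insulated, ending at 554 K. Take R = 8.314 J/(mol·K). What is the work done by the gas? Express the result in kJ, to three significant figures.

Adiabatic ⇒ Q = 0, so W_by = −ΔU = nCᵥ(T₁ − T₂).
Cᵥ = 3R/2 = 12.47 J/(mol·K).
W = (2.05)(12.47)(344 − 554) = -5369 J.

W ≈ -5.37 kJ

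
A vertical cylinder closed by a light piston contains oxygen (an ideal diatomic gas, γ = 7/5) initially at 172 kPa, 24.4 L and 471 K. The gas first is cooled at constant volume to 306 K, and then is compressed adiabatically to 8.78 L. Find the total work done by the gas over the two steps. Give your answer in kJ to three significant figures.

W_total ≈ -3.44 kJ

Step 1 (isochoric): W = 0 (constant volume).
After step 1: P = 111.7 kPa (V unchanged).
Step 2 (adiabatic): W = (P₁V₁ − P₂V₂)/(γ−1) = (2727 − 4104)/0.4 = -3443 J.
W_total = 0 − 3443 = -3443 J.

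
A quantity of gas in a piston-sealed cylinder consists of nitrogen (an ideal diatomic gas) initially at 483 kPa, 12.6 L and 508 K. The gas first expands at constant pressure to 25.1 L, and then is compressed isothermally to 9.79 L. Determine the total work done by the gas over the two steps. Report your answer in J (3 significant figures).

Step 1 (isobaric): W = PΔV = (483 kPa)(25.1 − 12.6 L) = 6038 J.
After step 1: P = 483 kPa, V = 25.1 L, T = 1012 K.
Step 2 (isothermal): W = P₁V₁ ln(V₂/V₁) = (12123) ln(9.79/25.1) = -11414 J.
W_total = 6038 − 11414 = -5377 J.

W_total ≈ -5380 J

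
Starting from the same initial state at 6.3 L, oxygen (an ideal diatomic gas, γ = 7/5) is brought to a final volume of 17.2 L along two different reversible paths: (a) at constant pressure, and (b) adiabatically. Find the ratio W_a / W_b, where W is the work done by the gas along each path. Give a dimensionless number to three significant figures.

Path (a) isobaric: W = P₁(V₂ − V₁) → W_a/(P₁V₁) = 1.73.
Path (b) adiabatic: W = P₁V₁(1 − (V₁/V₂)^(γ−1))/(γ−1) → W_b/(P₁V₁) = 0.8271.
W_a / W_b = 1.73 / 0.8271 = 2.092.

W_a / W_b ≈ 2.09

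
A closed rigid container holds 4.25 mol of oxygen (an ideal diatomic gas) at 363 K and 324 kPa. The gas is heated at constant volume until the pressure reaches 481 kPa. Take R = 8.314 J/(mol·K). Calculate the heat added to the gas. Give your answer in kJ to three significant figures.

Constant volume ⇒ W = 0, so Q = ΔU = nCᵥΔT with Cᵥ = 5R/2 = 20.79 J/(mol·K).
At constant V, T₂/T₁ = P₂/P₁ ⇒ ΔT = T₁(P₂/P₁ − 1) = 363·(481/324 − 1) = 175.9 K.
ΔU = (4.25)(20.79)(175.9) = 15538 J.

Q ≈ 15.5 kJ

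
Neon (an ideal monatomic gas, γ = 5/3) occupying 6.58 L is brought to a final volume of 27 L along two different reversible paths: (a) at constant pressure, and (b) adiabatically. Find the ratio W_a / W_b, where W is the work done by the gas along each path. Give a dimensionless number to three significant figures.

Path (a) isobaric: W = P₁(V₂ − V₁) → W_a/(P₁V₁) = 3.103.
Path (b) adiabatic: W = P₁V₁(1 − (V₁/V₂)^(γ−1))/(γ−1) → W_b/(P₁V₁) = 0.9148.
W_a / W_b = 3.103 / 0.9148 = 3.393.

W_a / W_b ≈ 3.39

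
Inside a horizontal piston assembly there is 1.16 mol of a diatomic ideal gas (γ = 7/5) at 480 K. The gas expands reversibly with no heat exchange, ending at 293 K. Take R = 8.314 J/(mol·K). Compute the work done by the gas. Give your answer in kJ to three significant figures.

W ≈ 4.51 kJ

Adiabatic ⇒ Q = 0, so W_by = −ΔU = nCᵥ(T₁ − T₂).
Cᵥ = 5R/2 = 20.79 J/(mol·K).
W = (1.16)(20.79)(480 − 293) = 4509 J.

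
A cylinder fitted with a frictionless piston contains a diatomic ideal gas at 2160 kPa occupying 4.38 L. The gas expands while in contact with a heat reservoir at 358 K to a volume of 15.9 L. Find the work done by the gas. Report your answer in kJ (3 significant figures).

Isothermal: W = nRT ln(V₂/V₁) = P₁V₁ ln(V₂/V₁).
P₁V₁ = (2160 kPa)(4.38 L) = 9461 J.
W = 9461 × ln(15.9/4.38) = 9461 × 1.289
W_by_gas = 12198 J.

W ≈ 12.2 kJ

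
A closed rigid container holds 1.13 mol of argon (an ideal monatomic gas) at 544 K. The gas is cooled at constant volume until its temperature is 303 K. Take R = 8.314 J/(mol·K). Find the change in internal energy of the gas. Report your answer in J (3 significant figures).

Constant volume ⇒ W = 0, so Q = ΔU = nCᵥΔT with Cᵥ = 3R/2 = 12.47 J/(mol·K).
ΔU = (1.13)(12.47)(303 − 544) = -3396 J.

ΔU ≈ -3400 J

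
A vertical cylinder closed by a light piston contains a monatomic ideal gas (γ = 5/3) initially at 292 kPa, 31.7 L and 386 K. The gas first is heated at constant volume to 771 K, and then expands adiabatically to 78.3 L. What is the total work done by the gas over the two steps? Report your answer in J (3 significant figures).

Step 1 (isochoric): W = 0 (constant volume).
After step 1: P = 583.2 kPa (V unchanged).
Step 2 (adiabatic): W = (P₁V₁ − P₂V₂)/(γ−1) = (18489 − 10118)/0.667 = 12556 J.
W_total = 0 + 12556 = 12556 J.

W_total ≈ 12600 J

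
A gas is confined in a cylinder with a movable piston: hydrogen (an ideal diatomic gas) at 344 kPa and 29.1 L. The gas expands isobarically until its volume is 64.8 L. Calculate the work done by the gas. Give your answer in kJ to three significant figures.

W ≈ 12.3 kJ

Isobaric: W = P ΔV.
W = (344 kPa)(64.8 − 29.1 L) = (344)(35.7) = 12281 J.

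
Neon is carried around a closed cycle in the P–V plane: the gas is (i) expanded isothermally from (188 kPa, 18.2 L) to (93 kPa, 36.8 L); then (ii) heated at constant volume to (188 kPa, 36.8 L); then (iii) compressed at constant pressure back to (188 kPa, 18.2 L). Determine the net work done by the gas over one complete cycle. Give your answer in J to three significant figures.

Leg (i): W = PᵢVᵢ ln(V_f/Vᵢ) = (3422) ln(36.8/18.2) = 2409 J.
Leg (ii): W = 0.
Leg (iii): W = PΔV = (188)(18.2 − 36.8) = -3497 J.
W_net = 2409 − 3497 = -1088 J.

W_net ≈ -1090 J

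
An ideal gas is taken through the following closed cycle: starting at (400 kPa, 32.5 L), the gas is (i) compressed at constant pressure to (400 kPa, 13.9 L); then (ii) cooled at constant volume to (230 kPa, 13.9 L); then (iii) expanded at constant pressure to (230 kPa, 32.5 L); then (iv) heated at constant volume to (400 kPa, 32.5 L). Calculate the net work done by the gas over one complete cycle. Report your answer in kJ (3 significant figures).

W_net ≈ -3.16 kJ

Constant-volume legs do no work.
W(i) = (400)(13.9 − 32.5) = -7440 J; W(iii) = (230)(32.5 − 13.9) = 4278 J.
W_net = -7440 + 4278 = -3162 J (the counter-clockwise enclosed area).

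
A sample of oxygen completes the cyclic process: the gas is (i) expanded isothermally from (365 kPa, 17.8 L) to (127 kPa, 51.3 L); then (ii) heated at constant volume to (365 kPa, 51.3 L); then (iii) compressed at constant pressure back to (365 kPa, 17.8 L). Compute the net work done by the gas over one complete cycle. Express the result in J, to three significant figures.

W_net ≈ -5350 J

Leg (i): W = PᵢVᵢ ln(V_f/Vᵢ) = (6497) ln(51.3/17.8) = 6877 J.
Leg (ii): W = 0.
Leg (iii): W = PΔV = (365)(17.8 − 51.3) = -12228 J.
W_net = 6877 − 12228 = -5350 J.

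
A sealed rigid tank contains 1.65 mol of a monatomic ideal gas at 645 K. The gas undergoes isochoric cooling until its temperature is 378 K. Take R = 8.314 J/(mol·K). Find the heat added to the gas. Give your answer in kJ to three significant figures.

Constant volume ⇒ W = 0, so Q = ΔU = nCᵥΔT with Cᵥ = 3R/2 = 12.47 J/(mol·K).
ΔU = (1.65)(12.47)(378 − 645) = -5494 J.

Q ≈ -5.49 kJ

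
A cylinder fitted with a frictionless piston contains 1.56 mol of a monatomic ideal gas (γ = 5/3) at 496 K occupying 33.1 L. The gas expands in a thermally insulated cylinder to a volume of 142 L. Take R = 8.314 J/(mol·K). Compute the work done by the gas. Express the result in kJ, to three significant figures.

W ≈ 5.99 kJ

Adiabatic: TV^(γ−1) = const with γ = 5/3.
T₂ = T₁ (V₁/V₂)^(γ−1) = 496 × (33.1/142)^0.667 = 496 × 0.3788 = 187.9 K.
W_by = nCᵥ(T₁ − T₂) = (1.56)(12.47)(496 − 187.9) = 5995 J.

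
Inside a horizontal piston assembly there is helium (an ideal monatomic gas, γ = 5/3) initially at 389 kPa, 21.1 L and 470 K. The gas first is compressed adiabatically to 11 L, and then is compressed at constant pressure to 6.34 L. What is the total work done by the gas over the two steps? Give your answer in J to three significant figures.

Step 1 (adiabatic): W = (P₁V₁ − P₂V₂)/(γ−1) = (8208 − 12671)/0.667 = -6695 J.
After step 1: P = 1152 kPa, V = 11 L, T = 725.6 K.
Step 2 (isobaric): W = PΔV = (1152 kPa)(6.34 − 11 L) = -5368 J.
W_total = -6695 − 5368 = -12063 J.

W_total ≈ -12100 J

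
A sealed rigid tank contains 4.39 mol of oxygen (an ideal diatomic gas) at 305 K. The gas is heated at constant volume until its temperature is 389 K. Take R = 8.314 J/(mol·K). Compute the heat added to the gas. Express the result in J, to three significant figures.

Q ≈ 7660 J

Constant volume ⇒ W = 0, so Q = ΔU = nCᵥΔT with Cᵥ = 5R/2 = 20.79 J/(mol·K).
ΔU = (4.39)(20.79)(389 − 305) = 7665 J.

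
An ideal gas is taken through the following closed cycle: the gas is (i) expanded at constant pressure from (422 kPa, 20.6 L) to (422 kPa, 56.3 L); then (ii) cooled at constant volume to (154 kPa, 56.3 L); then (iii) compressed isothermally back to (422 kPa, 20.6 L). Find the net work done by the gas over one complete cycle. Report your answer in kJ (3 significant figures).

Leg (i): W = PΔV = (422)(56.3 − 20.6) = 15065 J.
Leg (ii): W = 0.
Leg (iii): W = PᵢVᵢ ln(V_f/Vᵢ) = (8670) ln(20.6/56.3) = -8717 J.
W_net = 15065 − 8717 = 6348 J.

W_net ≈ 6.35 kJ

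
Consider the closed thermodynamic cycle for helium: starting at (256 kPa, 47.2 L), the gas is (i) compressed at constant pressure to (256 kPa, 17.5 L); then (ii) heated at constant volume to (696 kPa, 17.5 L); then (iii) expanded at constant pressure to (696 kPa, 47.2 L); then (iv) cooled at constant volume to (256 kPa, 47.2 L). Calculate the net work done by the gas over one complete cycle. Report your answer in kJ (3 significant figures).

W_net ≈ 13.1 kJ

Constant-volume legs do no work.
W(i) = (256)(17.5 − 47.2) = -7603 J; W(iii) = (696)(47.2 − 17.5) = 20671 J.
W_net = -7603 + 20671 = 13068 J (the clockwise enclosed area).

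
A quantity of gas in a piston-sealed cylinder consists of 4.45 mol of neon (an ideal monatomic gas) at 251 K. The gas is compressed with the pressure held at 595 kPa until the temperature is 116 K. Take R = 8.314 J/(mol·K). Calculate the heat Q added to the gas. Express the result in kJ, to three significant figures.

Isobaric: W = nRΔT = (4.45)(8.314)(-135) = -4995 J.
ΔU = nCᵥΔT with Cᵥ = 3R/2: ΔU = (4.45)(12.47)(-135) = -7492 J.
Q = ΔU + W = -7492 − 4995 = -12487 J.

Q ≈ -12.5 kJ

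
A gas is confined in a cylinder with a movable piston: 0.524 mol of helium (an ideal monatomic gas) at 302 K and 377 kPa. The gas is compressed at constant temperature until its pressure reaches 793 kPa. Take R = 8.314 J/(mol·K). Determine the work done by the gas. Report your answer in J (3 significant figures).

Isothermal process: W = nRT ln(V₂/V₁) = nRT ln(P₁/P₂).
W = (0.524)(8.314)(302) × ln(377/793)
  = 1316 × ln(0.4754) = 1316 × -0.7436
W_by_gas = -978.3 J.

W ≈ -978 J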